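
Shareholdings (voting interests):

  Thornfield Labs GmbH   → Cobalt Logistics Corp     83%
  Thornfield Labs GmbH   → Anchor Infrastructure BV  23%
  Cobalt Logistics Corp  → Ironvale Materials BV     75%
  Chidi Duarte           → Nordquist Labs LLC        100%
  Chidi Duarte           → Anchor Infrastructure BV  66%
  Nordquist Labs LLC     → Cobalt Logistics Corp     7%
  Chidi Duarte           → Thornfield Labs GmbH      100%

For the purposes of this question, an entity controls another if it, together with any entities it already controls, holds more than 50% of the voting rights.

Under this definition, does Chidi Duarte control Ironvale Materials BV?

Chidi holds 100% of Thornfield, so Chidi controls Thornfield.
Chidi holds 100% of Nordquist, so Chidi controls Nordquist.
Thornfield and Nordquist together hold 83% + 7% = 90% of Cobalt, so Chidi controls Cobalt.
Cobalt holds 75% of Ironvale, so Chidi controls Ironvale.

Yes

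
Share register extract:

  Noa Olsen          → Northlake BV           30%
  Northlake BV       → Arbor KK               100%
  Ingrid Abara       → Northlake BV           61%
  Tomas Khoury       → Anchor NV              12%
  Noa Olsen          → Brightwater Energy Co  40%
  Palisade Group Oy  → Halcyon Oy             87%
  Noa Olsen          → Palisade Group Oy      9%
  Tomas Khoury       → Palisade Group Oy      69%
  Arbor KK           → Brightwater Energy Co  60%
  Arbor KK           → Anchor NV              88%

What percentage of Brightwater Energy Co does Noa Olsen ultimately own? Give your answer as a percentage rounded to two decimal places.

Noa reaches Brightwater along 2 paths.
Direct stake: 40% = 40%.
Via Northlake → Arbor: 30% × 100% × 60% = 18%.
Total: 40% + 18% = 58%.
Rounded: 58.00%.

58.00%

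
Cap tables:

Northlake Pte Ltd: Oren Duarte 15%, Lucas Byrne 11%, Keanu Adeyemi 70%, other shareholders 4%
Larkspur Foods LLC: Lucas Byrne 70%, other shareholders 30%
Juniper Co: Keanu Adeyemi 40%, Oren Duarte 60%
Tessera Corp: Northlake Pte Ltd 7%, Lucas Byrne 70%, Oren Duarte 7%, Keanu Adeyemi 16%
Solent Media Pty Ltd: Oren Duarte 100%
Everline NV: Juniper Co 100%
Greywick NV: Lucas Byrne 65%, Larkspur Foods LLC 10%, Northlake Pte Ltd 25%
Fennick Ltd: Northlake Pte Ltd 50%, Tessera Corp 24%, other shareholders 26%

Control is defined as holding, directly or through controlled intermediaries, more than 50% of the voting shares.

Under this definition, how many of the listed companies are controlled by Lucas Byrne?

Lucas holds 70% of Larkspur, so Lucas controls Larkspur.
Lucas holds 70% of Tessera, so Lucas controls Tessera.
Lucas and Larkspur together hold 65% + 10% = 75% of Greywick, so Lucas controls Greywick.
No other company's threshold is met.
Lucas controls 3 companies.

3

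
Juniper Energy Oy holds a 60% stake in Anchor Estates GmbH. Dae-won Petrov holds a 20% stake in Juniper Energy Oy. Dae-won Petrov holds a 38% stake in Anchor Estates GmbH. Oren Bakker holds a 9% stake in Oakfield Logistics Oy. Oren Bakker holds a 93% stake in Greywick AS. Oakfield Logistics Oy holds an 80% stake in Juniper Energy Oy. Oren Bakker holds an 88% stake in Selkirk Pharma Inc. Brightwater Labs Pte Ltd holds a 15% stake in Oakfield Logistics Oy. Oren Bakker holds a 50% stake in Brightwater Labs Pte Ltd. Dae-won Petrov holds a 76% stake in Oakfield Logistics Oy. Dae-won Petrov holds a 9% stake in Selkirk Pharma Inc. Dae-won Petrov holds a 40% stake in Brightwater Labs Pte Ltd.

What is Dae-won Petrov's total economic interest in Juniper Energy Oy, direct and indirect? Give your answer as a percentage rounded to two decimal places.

Dae-won reaches Juniper along 3 paths.
Via Oakfield: 76% × 80% = 60.8%.
Via Brightwater → Oakfield: 40% × 15% × 80% = 4.8%.
Direct stake: 20% = 20%.
Total: 60.8% + 4.8% + 20% = 85.6%.
Rounded: 85.60%.

85.60%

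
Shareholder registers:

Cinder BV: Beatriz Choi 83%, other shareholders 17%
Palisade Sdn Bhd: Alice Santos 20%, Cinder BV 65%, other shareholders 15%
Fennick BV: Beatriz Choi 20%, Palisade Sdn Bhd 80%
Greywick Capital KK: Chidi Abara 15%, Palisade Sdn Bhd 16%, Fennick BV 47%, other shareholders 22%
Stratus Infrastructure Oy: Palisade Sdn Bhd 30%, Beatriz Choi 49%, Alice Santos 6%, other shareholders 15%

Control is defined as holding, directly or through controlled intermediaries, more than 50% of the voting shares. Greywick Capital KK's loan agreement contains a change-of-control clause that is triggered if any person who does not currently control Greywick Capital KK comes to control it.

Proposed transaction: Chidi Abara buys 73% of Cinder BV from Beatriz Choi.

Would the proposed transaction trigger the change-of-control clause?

Yes

The purchase adds only to Chidi's holdings (Beatriz's stake shrinks), so Chidi is the only person who could newly come to control Greywick.
Chidi's largest direct stake is 15% in Greywick, which does not meet the threshold, so Chidi controls no company.
In Greywick, Chidi's side holds only 15%, not > 50%.
So before the transaction, Chidi does not control Greywick.
After the purchase, Chidi holds 73% of Cinder directly, and Beatriz's stake falls to 10%.
Chidi holds 73% of Cinder, so Chidi controls Cinder.
Cinder holds 65% of Palisade, so Chidi controls Palisade.
Palisade holds 80% of Fennick, so Chidi controls Fennick.
Chidi and Palisade and Fennick together hold 15% + 16% + 47% = 78% of Greywick, so Chidi controls Greywick.
Chidi did not control Greywick before and does after, so the clause is triggered.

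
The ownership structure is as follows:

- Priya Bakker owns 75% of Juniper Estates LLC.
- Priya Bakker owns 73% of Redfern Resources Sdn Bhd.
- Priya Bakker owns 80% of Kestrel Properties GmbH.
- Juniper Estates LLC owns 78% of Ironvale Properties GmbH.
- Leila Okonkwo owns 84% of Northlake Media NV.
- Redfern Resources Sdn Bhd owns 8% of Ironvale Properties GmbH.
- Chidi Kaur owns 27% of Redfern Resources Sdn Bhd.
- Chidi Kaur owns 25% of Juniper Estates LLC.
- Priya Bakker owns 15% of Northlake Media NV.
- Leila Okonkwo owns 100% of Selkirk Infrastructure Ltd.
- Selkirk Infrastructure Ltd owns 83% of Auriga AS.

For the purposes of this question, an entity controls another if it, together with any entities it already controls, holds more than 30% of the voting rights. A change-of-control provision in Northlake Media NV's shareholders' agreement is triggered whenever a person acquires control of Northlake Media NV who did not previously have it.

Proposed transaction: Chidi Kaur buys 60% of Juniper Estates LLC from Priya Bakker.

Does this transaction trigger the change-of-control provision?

The purchase adds only to Chidi's holdings (Priya's stake shrinks), so Chidi is the only person who could newly come to control Northlake.
Chidi's largest direct stake is 27% in Redfern, which does not meet the threshold, so Chidi controls no company.
Neither Chidi nor any entity Chidi controls holds any voting interest in Northlake.
So before the transaction, Chidi does not control Northlake.
After the purchase, Chidi's direct stake in Juniper rises to 25% + 60% = 85%, and Priya's stake falls to 15%.
Chidi holds 85% of Juniper, so Chidi controls Juniper.
Juniper holds 78% of Ironvale, so Chidi controls Ironvale.
After the transaction, neither Chidi nor any entity Chidi controls holds a voting interest in Northlake, so Chidi still does not control it.
No new person acquires control, so the clause is not triggered.

No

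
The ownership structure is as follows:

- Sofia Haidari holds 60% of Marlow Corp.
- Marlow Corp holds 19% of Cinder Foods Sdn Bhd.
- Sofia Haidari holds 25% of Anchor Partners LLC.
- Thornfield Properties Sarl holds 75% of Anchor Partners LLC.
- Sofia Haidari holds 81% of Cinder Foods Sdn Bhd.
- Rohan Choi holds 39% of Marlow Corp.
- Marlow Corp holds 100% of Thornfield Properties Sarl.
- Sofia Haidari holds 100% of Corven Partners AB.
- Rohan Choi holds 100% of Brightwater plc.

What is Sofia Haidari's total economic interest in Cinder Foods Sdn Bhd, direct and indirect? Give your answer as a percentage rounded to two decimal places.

92.40%

Sofia reaches Cinder along 2 paths.
Direct stake: 81% = 81%.
Via Marlow: 60% × 19% = 11.4%.
Total: 81% + 11.4% = 92.4%.
Rounded: 92.40%.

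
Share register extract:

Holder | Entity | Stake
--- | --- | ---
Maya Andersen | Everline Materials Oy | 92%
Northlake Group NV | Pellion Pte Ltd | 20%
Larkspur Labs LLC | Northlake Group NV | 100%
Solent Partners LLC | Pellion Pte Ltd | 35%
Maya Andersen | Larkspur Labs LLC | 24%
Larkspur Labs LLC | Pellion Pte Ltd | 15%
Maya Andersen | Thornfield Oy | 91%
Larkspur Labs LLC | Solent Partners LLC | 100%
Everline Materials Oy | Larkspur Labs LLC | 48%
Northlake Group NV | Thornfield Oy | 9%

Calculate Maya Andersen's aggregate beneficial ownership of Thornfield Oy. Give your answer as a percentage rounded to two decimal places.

Maya reaches Thornfield along 3 paths.
Via Everline → Larkspur → Northlake: 92% × 48% × 100% × 9% = 3.9744%.
Via Larkspur → Northlake: 24% × 100% × 9% = 2.16%.
Direct stake: 91% = 91%.
Total: 3.9744% + 2.16% + 91% = 97.1344%.
Rounded: 97.13%.

97.13%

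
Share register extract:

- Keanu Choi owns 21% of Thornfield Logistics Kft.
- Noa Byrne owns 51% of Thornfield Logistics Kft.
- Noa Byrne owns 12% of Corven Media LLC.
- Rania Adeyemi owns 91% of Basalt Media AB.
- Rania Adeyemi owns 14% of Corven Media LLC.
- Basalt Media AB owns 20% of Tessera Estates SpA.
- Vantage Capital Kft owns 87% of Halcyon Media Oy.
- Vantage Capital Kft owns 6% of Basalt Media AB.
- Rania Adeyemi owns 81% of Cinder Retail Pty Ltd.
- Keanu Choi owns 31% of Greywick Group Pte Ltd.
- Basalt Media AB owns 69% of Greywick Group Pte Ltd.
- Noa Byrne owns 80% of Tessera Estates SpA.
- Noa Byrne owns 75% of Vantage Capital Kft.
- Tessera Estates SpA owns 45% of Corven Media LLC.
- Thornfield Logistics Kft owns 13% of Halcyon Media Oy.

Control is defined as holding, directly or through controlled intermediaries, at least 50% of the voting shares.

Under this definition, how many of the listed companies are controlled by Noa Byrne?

Noa holds 75% of Vantage, so Noa controls Vantage.
Noa holds 51% of Thornfield, so Noa controls Thornfield.
Noa holds 80% of Tessera, so Noa controls Tessera.
Noa and Tessera together hold 12% + 45% = 57% of Corven, so Noa controls Corven.
Vantage and Thornfield together hold 87% + 13% = 100% of Halcyon, so Noa controls Halcyon.
No other company's threshold is met.
Noa controls 5 companies.

5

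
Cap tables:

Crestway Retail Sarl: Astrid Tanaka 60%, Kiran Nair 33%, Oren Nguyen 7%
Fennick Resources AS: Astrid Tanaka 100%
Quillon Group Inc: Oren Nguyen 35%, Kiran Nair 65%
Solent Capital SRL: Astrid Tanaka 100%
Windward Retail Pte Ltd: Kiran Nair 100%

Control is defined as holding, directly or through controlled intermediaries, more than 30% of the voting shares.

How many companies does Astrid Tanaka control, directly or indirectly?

3

Astrid holds 60% of Crestway, so Astrid controls Crestway.
Astrid holds 100% of Fennick, so Astrid controls Fennick.
Astrid holds 100% of Solent, so Astrid controls Solent.
No other company's threshold is met.
Astrid controls 3 companies.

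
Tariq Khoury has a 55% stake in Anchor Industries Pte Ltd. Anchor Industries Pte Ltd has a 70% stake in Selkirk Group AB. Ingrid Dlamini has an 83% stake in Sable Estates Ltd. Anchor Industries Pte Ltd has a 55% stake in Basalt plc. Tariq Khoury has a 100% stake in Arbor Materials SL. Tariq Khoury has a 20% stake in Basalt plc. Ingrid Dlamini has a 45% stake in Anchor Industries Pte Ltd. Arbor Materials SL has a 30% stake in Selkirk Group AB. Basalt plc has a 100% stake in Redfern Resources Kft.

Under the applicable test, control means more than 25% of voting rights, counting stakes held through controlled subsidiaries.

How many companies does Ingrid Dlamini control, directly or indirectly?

5

Ingrid holds 45% of Anchor, so Ingrid controls Anchor.
Anchor holds 55% of Basalt, so Ingrid controls Basalt.
Anchor holds 70% of Selkirk, so Ingrid controls Selkirk.
Basalt holds 100% of Redfern, so Ingrid controls Redfern.
Ingrid holds 83% of Sable, so Ingrid controls Sable.
No other company's threshold is met.
Ingrid controls 5 companies.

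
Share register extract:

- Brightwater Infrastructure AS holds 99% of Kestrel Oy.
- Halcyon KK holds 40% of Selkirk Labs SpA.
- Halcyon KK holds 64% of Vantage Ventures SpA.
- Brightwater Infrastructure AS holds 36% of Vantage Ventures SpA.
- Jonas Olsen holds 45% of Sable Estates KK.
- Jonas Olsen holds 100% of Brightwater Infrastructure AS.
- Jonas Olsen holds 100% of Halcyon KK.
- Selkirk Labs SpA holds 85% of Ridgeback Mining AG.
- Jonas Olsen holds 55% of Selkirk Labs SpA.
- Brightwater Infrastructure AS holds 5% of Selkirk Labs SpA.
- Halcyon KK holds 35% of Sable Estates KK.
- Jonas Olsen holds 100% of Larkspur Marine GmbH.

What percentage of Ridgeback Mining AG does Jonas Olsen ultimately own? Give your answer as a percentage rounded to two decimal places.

Jonas reaches Ridgeback along 3 paths.
Via Halcyon → Selkirk: 100% × 40% × 85% = 34%.
Via Brightwater → Selkirk: 100% × 5% × 85% = 4.25%.
Via Selkirk: 55% × 85% = 46.75%.
Total: 34% + 4.25% + 46.75% = 85%.
Rounded: 85.00%.

85.00%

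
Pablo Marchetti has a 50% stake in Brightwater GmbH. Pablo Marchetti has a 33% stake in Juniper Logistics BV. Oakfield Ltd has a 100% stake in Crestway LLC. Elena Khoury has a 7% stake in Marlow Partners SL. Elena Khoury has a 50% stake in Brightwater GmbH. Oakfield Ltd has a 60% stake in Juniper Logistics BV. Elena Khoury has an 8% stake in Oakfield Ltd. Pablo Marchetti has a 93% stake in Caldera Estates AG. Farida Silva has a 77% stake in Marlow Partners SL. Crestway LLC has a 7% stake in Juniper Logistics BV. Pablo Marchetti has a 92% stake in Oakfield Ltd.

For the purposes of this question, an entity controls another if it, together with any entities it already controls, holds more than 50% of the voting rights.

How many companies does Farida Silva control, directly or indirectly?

1

Farida holds 77% of Marlow, so Farida controls Marlow.
No other company's threshold is met.
Farida controls 1 company.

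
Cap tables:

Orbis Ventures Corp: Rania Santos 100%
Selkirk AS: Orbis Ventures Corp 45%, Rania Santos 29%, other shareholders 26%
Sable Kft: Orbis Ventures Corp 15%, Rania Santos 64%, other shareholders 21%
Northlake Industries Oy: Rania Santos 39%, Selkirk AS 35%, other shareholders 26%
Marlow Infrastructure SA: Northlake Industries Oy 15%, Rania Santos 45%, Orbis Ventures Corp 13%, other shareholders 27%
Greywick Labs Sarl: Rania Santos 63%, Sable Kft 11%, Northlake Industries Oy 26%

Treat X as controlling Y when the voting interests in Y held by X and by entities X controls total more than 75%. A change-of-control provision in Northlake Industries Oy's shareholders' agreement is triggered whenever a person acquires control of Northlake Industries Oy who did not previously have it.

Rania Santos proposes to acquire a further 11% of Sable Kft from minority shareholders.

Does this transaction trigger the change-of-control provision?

The purchase changes only Rania's holdings, so Rania is the only person who could newly come to control Northlake.
Rania holds 100% of Orbis, so Rania controls Orbis.
Orbis and Rania together hold 15% + 64% = 79% of Sable, so Rania controls Sable.
In Northlake, Rania's side holds only 39%, not > 75%.
So before the transaction, Rania does not control Northlake.
After the purchase, Rania's direct stake in Sable rises to 64% + 11% = 75%.
Orbis and Rania together hold 15% + 75% = 90% of Sable, so Rania controls Sable.
After the transaction, Rania's side holds 39% of Northlake, not > 75%, so Rania still does not control Northlake.
No new person acquires control, so the clause is not triggered.

No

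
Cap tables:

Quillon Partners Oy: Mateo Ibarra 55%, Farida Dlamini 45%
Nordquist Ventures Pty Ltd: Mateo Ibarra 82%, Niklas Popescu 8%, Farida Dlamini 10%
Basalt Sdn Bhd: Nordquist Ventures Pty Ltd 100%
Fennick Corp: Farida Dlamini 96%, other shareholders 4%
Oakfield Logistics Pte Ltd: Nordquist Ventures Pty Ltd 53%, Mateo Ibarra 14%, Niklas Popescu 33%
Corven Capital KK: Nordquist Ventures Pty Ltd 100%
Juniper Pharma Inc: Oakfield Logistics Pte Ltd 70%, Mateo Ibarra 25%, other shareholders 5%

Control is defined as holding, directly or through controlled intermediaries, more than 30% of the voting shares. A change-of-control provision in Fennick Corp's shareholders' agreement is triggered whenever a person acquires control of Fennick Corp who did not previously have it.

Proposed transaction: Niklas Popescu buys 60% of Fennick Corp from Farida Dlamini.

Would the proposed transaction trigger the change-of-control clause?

Yes

The purchase adds only to Niklas's holdings (Farida's stake shrinks), so Niklas is the only person who could newly come to control Fennick.
Niklas holds 33% of Oakfield, so Niklas controls Oakfield.
Oakfield holds 70% of Juniper, so Niklas controls Juniper.
Neither Niklas nor any entity Niklas controls holds any voting interest in Fennick.
So before the transaction, Niklas does not control Fennick.
After the purchase, Niklas holds 60% of Fennick directly, and Farida's stake falls to 36%.
Niklas holds 60% of Fennick, so Niklas controls Fennick.
Niklas did not control Fennick before and does after, so the clause is triggered.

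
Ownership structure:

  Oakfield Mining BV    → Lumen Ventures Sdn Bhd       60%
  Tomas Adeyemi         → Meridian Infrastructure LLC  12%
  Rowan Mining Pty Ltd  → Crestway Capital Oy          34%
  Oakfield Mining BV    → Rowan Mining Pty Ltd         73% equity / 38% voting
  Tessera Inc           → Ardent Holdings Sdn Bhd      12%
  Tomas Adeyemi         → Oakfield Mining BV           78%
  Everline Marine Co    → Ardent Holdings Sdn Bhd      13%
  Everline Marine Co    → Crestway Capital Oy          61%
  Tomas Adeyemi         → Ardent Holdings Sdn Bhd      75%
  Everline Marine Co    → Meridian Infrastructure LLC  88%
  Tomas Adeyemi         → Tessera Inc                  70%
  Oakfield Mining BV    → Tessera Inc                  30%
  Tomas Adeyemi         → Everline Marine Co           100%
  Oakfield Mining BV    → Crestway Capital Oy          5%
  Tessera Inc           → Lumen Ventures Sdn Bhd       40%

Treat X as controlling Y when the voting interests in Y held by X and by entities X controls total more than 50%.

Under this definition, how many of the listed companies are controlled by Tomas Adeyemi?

Tomas holds 78% of Oakfield, so Tomas controls Oakfield.
Tomas holds 100% of Everline, so Tomas controls Everline.
Tomas and Everline together hold 12% + 88% = 100% of Meridian, so Tomas controls Meridian.
Oakfield and Tomas together hold 30% + 70% = 100% of Tessera, so Tomas controls Tessera.
Everline and Oakfield together hold 61% + 5% = 66% of Crestway, so Tomas controls Crestway.
Everline and Tomas and Tessera together hold 13% + 75% + 12% = 100% of Ardent, so Tomas controls Ardent.
Oakfield and Tessera together hold 60% + 40% = 100% of Lumen, so Tomas controls Lumen.
No other company's threshold is met.
Tomas controls 7 companies.

7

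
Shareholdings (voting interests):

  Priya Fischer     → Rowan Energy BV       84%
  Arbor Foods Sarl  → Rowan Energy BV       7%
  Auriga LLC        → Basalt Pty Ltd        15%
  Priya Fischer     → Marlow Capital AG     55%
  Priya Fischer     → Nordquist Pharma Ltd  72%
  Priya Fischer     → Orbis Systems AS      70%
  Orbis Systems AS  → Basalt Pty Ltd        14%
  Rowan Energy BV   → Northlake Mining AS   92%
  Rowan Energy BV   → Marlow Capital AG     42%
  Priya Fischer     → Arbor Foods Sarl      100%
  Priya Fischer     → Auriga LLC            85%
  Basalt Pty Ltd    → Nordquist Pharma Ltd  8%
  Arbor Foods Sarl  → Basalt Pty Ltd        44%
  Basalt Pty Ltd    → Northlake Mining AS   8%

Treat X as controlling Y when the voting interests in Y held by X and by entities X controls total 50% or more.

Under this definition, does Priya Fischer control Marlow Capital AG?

Priya holds 100% of Arbor, so Priya controls Arbor.
Priya and Arbor together hold 84% + 7% = 91% of Rowan, so Priya controls Rowan.
Rowan and Priya together hold 42% + 55% = 97% of Marlow, so Priya controls Marlow.

Yes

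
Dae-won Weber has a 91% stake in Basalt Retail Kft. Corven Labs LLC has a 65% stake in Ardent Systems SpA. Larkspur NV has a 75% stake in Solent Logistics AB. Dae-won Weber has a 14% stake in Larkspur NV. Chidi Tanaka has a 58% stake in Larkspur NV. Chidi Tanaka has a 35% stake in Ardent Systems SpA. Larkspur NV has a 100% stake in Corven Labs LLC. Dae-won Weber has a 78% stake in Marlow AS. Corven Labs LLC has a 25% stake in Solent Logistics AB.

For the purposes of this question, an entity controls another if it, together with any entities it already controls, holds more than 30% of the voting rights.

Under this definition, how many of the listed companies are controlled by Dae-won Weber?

Dae-won holds 91% of Basalt, so Dae-won controls Basalt.
Dae-won holds 78% of Marlow, so Dae-won controls Marlow.
No other company's threshold is met.
Dae-won controls 2 companies.

2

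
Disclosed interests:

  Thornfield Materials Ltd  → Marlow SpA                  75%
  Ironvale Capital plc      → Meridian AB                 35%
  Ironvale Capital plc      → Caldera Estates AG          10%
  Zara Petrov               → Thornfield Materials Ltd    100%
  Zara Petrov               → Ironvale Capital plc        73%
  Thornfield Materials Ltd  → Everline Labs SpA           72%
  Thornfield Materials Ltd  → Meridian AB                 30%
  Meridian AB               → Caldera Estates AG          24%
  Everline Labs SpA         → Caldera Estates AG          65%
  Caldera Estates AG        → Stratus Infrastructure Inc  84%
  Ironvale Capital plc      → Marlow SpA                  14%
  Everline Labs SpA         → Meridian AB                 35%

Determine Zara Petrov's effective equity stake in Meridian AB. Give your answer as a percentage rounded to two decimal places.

80.75%

Zara reaches Meridian along 3 paths.
Via Thornfield → Everline: 100% × 72% × 35% = 25.2%.
Via Thornfield: 100% × 30% = 30%.
Via Ironvale: 73% × 35% = 25.55%.
Total: 25.2% + 30% + 25.55% = 80.75%.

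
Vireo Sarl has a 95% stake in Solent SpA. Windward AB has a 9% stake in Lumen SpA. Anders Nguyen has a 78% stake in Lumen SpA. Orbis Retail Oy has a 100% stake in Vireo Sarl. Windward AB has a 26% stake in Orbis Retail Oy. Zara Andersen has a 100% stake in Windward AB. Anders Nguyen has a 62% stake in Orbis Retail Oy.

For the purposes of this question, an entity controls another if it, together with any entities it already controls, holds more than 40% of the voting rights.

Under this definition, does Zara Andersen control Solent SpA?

No

Zara holds 100% of Windward, so Zara controls Windward.
Neither Zara nor any entity Zara controls holds any voting interest in Solent.
So Zara does not control Solent.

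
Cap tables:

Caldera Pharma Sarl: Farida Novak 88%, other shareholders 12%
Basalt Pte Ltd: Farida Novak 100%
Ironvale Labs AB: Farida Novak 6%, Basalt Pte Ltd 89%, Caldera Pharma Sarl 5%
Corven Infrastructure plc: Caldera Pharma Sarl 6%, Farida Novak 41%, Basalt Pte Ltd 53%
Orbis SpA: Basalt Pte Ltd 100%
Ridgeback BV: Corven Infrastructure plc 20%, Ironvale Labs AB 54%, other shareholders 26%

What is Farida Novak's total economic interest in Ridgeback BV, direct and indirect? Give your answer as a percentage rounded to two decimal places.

Farida reaches Ridgeback along 6 paths.
Via Caldera → Corven: 88% × 6% × 20% = 1.056%.
Via Corven: 41% × 20% = 8.2%.
Via Basalt → Corven: 100% × 53% × 20% = 10.6%.
Via Ironvale: 6% × 54% = 3.24%.
Via Basalt → Ironvale: 100% × 89% × 54% = 48.06%.
Via Caldera → Ironvale: 88% × 5% × 54% = 2.376%.
Total: 1.056% + 8.2% + 10.6% + 3.24% + 48.06% + 2.376% = 73.532%.
Rounded: 73.53%.

73.53%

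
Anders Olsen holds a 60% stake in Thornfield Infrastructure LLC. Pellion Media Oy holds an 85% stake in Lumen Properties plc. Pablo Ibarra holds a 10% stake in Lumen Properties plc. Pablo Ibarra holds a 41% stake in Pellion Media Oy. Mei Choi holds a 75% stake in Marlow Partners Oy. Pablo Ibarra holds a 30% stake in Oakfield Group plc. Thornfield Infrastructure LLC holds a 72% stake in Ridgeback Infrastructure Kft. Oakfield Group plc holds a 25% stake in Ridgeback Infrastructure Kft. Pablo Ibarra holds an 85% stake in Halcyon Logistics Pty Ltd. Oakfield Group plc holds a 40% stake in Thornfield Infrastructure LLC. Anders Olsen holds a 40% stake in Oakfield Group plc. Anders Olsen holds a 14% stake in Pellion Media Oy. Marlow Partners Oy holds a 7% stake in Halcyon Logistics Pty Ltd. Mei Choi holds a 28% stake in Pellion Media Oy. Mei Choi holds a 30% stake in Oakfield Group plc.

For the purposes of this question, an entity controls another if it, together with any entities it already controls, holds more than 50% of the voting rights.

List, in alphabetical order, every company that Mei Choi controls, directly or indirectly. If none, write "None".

Marlow Partners Oy

Mei holds 75% of Marlow, so Mei controls Marlow.
No other company's threshold is met.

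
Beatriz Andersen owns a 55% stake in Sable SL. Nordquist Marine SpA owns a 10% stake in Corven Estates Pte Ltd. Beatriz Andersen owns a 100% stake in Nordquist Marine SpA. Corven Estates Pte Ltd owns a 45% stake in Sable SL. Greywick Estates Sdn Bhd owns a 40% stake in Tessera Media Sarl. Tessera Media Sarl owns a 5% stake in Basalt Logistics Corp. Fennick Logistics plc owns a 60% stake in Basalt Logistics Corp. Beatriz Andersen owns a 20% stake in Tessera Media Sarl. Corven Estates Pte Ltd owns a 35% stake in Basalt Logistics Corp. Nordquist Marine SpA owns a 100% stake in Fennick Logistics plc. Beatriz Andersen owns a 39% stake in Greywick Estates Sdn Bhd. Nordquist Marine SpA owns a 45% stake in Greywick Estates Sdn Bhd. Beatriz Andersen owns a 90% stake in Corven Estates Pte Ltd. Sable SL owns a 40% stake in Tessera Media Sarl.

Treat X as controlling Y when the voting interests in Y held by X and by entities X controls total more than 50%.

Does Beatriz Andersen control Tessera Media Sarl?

Yes

Beatriz holds 100% of Nordquist, so Beatriz controls Nordquist.
Beatriz and Nordquist together hold 90% + 10% = 100% of Corven, so Beatriz controls Corven.
Corven and Beatriz together hold 45% + 55% = 100% of Sable, so Beatriz controls Sable.
Nordquist and Beatriz together hold 45% + 39% = 84% of Greywick, so Beatriz controls Greywick.
Beatriz and Sable and Greywick together hold 20% + 40% + 40% = 100% of Tessera, so Beatriz controls Tessera.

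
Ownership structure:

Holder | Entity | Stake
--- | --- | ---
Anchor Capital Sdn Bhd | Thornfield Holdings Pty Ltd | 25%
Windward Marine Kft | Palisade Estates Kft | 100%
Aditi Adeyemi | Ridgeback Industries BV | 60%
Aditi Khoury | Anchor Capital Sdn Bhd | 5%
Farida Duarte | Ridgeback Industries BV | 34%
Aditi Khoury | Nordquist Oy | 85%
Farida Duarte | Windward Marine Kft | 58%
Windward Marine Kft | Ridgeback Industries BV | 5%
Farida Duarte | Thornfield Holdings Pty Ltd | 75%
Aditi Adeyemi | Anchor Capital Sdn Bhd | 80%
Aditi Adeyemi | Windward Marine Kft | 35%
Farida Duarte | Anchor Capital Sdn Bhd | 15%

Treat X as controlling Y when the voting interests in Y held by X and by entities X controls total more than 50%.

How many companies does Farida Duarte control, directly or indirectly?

3

Farida holds 58% of Windward, so Farida controls Windward.
Farida holds 75% of Thornfield, so Farida controls Thornfield.
Windward holds 100% of Palisade, so Farida controls Palisade.
No other company's threshold is met.
Farida controls 3 companies.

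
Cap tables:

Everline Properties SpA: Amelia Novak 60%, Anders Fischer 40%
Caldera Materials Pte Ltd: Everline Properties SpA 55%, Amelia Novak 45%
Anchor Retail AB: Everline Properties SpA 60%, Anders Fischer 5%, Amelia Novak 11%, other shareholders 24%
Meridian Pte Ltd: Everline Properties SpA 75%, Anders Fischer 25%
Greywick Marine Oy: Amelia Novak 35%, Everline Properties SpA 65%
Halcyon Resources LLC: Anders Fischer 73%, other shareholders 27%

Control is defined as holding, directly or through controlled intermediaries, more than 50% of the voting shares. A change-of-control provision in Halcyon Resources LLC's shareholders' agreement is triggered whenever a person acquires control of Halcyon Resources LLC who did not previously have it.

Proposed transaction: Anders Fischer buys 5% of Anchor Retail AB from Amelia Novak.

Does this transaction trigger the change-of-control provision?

No

The purchase adds only to Anders's holdings (Amelia's stake shrinks), so Anders is the only person who could newly come to control Halcyon.
Anders holds 73% of Halcyon, so Anders controls Halcyon.
So Anders already controls Halcyon before the transaction.
After the purchase, Anders's direct stake in Anchor rises to 5% + 5% = 10%, and Amelia's stake falls to 6%.
Anders controlled Halcyon already, so this is not a new person acquiring control; every other person's position is unchanged or reduced.
No new person acquires control, so the clause is not triggered.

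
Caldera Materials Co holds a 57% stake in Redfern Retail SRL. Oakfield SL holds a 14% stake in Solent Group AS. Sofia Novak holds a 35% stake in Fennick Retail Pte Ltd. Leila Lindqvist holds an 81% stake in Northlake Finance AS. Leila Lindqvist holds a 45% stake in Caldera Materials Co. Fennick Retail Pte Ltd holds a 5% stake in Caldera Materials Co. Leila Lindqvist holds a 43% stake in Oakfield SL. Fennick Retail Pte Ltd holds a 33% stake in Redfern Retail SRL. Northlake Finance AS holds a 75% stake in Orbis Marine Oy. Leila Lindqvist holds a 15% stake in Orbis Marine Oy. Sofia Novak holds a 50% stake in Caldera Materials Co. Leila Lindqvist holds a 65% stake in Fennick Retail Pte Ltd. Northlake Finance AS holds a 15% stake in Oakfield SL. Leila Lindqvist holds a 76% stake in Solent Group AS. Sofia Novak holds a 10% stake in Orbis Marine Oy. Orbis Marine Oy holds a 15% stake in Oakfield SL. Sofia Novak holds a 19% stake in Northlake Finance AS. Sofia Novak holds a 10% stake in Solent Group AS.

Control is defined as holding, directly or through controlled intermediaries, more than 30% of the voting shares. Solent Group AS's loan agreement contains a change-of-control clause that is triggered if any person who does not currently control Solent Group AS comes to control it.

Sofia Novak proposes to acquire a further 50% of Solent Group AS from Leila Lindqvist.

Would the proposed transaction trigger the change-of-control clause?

Yes

The purchase adds only to Sofia's holdings (Leila's stake shrinks), so Sofia is the only person who could newly come to control Solent.
Sofia holds 35% of Fennick, so Sofia controls Fennick.
Sofia and Fennick together hold 50% + 5% = 55% of Caldera, so Sofia controls Caldera.
Caldera and Fennick together hold 57% + 33% = 90% of Redfern, so Sofia controls Redfern.
In Solent, Sofia's side holds only 10%, not > 30%.
So before the transaction, Sofia does not control Solent.
After the purchase, Sofia's direct stake in Solent rises to 10% + 50% = 60%, and Leila's stake falls to 26%.
Sofia holds 60% of Solent, so Sofia controls Solent.
Sofia did not control Solent before and does after, so the clause is triggered.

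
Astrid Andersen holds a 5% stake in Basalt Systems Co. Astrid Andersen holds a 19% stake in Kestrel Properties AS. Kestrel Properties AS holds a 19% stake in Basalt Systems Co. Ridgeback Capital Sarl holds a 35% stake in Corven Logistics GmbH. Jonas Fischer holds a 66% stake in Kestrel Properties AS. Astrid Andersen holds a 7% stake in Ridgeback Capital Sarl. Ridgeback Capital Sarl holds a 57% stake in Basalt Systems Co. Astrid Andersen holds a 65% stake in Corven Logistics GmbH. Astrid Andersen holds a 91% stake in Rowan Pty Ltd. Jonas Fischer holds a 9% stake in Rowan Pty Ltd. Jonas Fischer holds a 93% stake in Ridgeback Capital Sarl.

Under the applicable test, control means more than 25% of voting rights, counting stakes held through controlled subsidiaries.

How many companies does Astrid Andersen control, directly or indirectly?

2

Astrid holds 91% of Rowan, so Astrid controls Rowan.
Astrid holds 65% of Corven, so Astrid controls Corven.
No other company's threshold is met.
Astrid controls 2 companies.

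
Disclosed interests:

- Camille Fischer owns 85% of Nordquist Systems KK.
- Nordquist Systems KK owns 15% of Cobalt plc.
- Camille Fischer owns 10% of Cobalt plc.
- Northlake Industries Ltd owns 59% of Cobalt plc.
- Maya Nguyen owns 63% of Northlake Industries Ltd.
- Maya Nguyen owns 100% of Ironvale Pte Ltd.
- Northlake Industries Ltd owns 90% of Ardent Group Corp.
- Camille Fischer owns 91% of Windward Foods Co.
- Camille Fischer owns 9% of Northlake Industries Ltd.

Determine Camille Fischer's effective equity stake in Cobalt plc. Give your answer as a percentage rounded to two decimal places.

28.06%

Camille reaches Cobalt along 3 paths.
Direct stake: 10% = 10%.
Via Nordquist: 85% × 15% = 12.75%.
Via Northlake: 9% × 59% = 5.31%.
Total: 10% + 12.75% + 5.31% = 28.06%.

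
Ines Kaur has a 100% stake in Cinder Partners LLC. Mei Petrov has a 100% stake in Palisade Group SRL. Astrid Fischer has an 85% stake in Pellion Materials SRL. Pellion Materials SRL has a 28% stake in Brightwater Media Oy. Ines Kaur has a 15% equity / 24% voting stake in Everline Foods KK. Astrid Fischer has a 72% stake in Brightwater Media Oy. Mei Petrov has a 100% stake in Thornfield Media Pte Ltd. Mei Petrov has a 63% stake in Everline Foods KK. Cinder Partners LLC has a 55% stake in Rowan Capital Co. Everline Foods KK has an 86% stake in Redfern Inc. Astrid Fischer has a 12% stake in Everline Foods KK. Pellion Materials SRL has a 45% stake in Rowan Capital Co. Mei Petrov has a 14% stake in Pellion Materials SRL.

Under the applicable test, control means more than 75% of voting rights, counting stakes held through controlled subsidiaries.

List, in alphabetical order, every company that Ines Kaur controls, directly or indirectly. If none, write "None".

Cinder Partners LLC

Ines holds 100% of Cinder, so Ines controls Cinder.
No other company's threshold is met.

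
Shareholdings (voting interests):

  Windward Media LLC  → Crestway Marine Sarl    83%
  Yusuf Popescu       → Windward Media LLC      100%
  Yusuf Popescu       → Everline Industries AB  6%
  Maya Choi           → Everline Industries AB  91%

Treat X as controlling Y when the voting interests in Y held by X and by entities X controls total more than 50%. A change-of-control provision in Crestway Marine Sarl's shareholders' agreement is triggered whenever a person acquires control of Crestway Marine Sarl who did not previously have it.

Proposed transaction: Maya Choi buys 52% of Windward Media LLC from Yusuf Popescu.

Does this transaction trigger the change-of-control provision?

Yes

The purchase adds only to Maya's holdings (Yusuf's stake shrinks), so Maya is the only person who could newly come to control Crestway.
Maya holds 91% of Everline, so Maya controls Everline.
Neither Maya nor any entity Maya controls holds any voting interest in Crestway.
So before the transaction, Maya does not control Crestway.
After the purchase, Maya holds 52% of Windward directly, and Yusuf's stake falls to 48%.
Maya holds 52% of Windward, so Maya controls Windward.
Windward holds 83% of Crestway, so Maya controls Crestway.
Maya did not control Crestway before and does after, so the clause is triggered.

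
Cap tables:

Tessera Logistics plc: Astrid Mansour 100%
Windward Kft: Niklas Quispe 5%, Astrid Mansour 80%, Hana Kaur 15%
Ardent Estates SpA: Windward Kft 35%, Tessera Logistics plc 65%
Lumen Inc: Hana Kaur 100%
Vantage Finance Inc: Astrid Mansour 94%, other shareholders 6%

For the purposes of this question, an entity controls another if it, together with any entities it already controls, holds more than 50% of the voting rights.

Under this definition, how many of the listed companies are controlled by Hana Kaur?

1

Hana holds 100% of Lumen, so Hana controls Lumen.
No other company's threshold is met.
Hana controls 1 company.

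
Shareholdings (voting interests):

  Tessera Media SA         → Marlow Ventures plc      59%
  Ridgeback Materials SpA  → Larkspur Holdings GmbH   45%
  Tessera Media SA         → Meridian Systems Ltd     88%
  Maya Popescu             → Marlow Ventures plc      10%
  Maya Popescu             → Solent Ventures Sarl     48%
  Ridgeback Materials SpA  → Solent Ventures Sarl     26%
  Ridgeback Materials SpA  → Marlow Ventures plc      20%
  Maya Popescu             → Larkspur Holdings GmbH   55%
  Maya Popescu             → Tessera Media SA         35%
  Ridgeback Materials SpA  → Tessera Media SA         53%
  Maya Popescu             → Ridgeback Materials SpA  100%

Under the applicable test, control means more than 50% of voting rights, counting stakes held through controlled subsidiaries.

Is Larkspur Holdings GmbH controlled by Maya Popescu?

Yes

Maya holds 100% of Ridgeback, so Maya controls Ridgeback.
Ridgeback and Maya together hold 45% + 55% = 100% of Larkspur, so Maya controls Larkspur.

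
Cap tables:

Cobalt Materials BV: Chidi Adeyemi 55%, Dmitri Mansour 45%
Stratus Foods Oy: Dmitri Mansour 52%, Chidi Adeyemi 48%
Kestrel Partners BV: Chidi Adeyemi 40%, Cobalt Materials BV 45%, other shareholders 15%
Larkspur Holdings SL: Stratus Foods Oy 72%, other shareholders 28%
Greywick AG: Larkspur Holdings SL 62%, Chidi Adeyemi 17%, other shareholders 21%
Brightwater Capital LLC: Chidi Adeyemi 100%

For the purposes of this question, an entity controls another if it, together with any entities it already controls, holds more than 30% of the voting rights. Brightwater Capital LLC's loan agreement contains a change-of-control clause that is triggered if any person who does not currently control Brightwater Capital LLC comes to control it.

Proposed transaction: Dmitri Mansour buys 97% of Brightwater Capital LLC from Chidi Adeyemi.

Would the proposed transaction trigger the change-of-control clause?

Yes

The purchase adds only to Dmitri's holdings (Chidi's stake shrinks), so Dmitri is the only person who could newly come to control Brightwater.
Dmitri holds 45% of Cobalt, so Dmitri controls Cobalt.
Dmitri holds 52% of Stratus, so Dmitri controls Stratus.
Cobalt holds 45% of Kestrel, so Dmitri controls Kestrel.
Stratus holds 72% of Larkspur, so Dmitri controls Larkspur.
Larkspur holds 62% of Greywick, so Dmitri controls Greywick.
Neither Dmitri nor any entity Dmitri controls holds any voting interest in Brightwater.
So before the transaction, Dmitri does not control Brightwater.
After the purchase, Dmitri holds 97% of Brightwater directly, and Chidi's stake falls to 3%.
Dmitri holds 97% of Brightwater, so Dmitri controls Brightwater.
Dmitri did not control Brightwater before and does after, so the clause is triggered.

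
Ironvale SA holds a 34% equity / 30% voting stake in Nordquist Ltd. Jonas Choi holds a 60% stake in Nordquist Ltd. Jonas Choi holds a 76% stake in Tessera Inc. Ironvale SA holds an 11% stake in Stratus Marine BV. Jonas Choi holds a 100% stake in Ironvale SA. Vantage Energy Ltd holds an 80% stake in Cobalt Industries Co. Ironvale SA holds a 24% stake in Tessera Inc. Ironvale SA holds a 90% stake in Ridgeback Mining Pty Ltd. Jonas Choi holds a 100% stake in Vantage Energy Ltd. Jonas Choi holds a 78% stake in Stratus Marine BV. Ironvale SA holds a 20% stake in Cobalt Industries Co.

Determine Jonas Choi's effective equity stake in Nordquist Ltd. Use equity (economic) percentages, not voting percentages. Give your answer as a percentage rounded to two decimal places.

Jonas reaches Nordquist along 2 paths.
Direct stake: 60% = 60%.
Via Ironvale: 100% × 34% = 34%.
Total: 60% + 34% = 94%.
Rounded: 94.00%.

94.00%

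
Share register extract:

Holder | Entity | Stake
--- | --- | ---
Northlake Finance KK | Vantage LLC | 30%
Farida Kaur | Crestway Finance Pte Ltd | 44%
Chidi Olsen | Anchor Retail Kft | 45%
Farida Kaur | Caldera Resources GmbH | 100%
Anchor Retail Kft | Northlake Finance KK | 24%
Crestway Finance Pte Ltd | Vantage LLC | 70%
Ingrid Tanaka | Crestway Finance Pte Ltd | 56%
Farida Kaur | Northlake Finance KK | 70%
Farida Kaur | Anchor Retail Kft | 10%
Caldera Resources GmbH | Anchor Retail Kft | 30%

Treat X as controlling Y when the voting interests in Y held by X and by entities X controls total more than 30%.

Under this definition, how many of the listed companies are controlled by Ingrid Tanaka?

Ingrid holds 56% of Crestway, so Ingrid controls Crestway.
Crestway holds 70% of Vantage, so Ingrid controls Vantage.
No other company's threshold is met.
Ingrid controls 2 companies.

2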